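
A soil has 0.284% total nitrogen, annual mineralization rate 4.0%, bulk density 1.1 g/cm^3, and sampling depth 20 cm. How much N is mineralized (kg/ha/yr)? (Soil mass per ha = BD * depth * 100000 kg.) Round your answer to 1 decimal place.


Step 1: Soil mass per ha = BD * depth * 100000 = 1.1 * 20 * 100000 = 2200000 kg
Step 2: Total N pool = soil mass * N%/100 = 2200000 * 0.284/100 = 6248.0 kg/ha
Step 3: N mineralized = N pool * rate%/100 = 6248.0 * 4.0/100 = 249.9 kg/ha/yr

249.9


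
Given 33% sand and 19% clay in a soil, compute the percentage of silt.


Step 1: sand + silt + clay = 100%
Step 2: silt = 100 - sand - clay
Step 3: silt = 100 - 33 - 19
Step 4: silt = 48%

48


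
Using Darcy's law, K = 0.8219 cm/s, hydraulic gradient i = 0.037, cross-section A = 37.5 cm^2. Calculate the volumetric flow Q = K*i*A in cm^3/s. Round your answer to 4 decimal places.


Step 1: Apply Darcy's law: Q = K * i * A
Step 2: Q = 0.8219 * 0.037 * 37.5
Step 3: Q = 1.1404 cm^3/s

1.1404


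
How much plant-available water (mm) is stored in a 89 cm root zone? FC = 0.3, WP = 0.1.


Step 1: Available water = (FC - WP) * depth * 10
Step 2: AW = (0.3 - 0.1) * 89 * 10
Step 3: AW = 0.2 * 89 * 10
Step 4: AW = 178.0 mm

178.0


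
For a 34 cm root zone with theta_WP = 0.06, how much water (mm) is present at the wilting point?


Step 1: Water (mm) = theta_WP * depth * 10
Step 2: Water = 0.06 * 34 * 10
Step 3: Water = 20.4 mm

20.4


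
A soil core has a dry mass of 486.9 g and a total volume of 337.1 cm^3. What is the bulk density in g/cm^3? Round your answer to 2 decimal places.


Step 1: Identify the formula: BD = dry mass / volume
Step 2: Substitute values: BD = 486.9 / 337.1
Step 3: BD = 1.44 g/cm^3

1.44


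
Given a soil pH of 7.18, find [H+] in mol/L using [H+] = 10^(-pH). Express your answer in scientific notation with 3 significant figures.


Step 1: [H+] = 10^(-pH)
Step 2: [H+] = 10^(-7.18)
Step 3: [H+] = 6.61e-08 mol/L

6.61e-08


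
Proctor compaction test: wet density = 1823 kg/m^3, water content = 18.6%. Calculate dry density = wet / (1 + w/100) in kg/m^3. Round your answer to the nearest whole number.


Step 1: Dry density = wet density / (1 + w/100)
Step 2: Dry density = 1823 / (1 + 18.6/100)
Step 3: Dry density = 1823 / 1.186
Step 4: Dry density = 1537 kg/m^3

1537


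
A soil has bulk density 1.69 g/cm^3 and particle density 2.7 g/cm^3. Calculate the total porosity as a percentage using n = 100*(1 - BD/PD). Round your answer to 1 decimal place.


Step 1: Formula: n = 100 * (1 - BD / PD)
Step 2: n = 100 * (1 - 1.69 / 2.7)
Step 3: n = 100 * (1 - 0.62593)
Step 4: n = 37.4%

37.4


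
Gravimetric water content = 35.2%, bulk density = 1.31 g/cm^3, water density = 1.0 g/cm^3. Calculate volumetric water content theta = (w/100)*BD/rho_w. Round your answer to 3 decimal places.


Step 1: theta = (w / 100) * BD / rho_w
Step 2: theta = (35.2 / 100) * 1.31 / 1.0
Step 3: theta = 0.352 * 1.31
Step 4: theta = 0.461

0.461


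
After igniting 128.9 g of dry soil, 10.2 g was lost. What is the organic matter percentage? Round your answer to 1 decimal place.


Step 1: OM% = 100 * LOI / sample mass
Step 2: OM = 100 * 10.2 / 128.9
Step 3: OM = 7.9%

7.9


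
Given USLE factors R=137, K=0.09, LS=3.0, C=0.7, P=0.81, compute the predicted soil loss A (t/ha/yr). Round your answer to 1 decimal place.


Step 1: A = R * K * LS * C * P
Step 2: R * K = 137 * 0.09 = 12.33
Step 3: (R*K) * LS = 12.33 * 3.0 = 36.99
Step 4: * C * P = 36.99 * 0.7 * 0.81 = 21.0
Step 5: A = 21.0 t/(ha*yr)

21.0


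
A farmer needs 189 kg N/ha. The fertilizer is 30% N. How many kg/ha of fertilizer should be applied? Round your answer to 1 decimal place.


Step 1: Fertilizer rate = target N / (N content / 100)
Step 2: Rate = 189 / (30 / 100)
Step 3: Rate = 189 / 0.3
Step 4: Rate = 630.0 kg/ha

630.0


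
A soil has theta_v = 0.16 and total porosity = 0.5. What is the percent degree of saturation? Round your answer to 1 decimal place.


Step 1: S = 100 * theta_v / n
Step 2: S = 100 * 0.16 / 0.5
Step 3: S = 32.0%

32.0


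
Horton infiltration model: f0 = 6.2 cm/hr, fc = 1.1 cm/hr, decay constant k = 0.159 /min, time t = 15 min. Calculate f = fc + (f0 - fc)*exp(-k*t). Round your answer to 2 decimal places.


Step 1: f = fc + (f0 - fc) * exp(-k * t)
Step 2: exp(-0.159 * 15) = 0.092089
Step 3: f = 1.1 + (6.2 - 1.1) * 0.092089
Step 4: f = 1.1 + 5.1 * 0.092089
Step 5: f = 1.57 cm/hr

1.57


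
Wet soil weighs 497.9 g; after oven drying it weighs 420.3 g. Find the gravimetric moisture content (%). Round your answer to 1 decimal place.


Step 1: Water mass = wet - dry = 497.9 - 420.3 = 77.6 g
Step 2: w = 100 * water mass / dry mass
Step 3: w = 100 * 77.6 / 420.3 = 18.5%

18.5


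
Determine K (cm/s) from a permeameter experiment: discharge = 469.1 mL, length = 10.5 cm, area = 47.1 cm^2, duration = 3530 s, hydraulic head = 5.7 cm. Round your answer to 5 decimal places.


Step 1: K = Q * L / (A * t * h)
Step 2: Numerator = 469.1 * 10.5 = 4925.55
Step 3: Denominator = 47.1 * 3530 * 5.7 = 947699.1
Step 4: K = 4925.55 / 947699.1 = 0.0052 cm/s

0.0052


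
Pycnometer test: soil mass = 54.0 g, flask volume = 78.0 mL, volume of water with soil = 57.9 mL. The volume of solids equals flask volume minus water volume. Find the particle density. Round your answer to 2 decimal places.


Step 1: Volume of solids = flask volume - water volume with soil
Step 2: V_solids = 78.0 - 57.9 = 20.1 mL
Step 3: Particle density = mass / V_solids = 54.0 / 20.1 = 2.69 g/cm^3

2.69


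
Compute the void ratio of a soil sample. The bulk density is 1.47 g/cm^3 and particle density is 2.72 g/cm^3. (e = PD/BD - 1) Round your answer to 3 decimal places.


Step 1: e = PD / BD - 1
Step 2: e = 2.72 / 1.47 - 1
Step 3: e = 1.85034 - 1
Step 4: e = 0.85

0.85


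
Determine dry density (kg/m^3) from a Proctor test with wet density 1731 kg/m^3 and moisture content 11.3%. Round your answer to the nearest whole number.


Step 1: Dry density = wet density / (1 + w/100)
Step 2: Dry density = 1731 / (1 + 11.3/100)
Step 3: Dry density = 1731 / 1.113
Step 4: Dry density = 1555 kg/m^3

1555


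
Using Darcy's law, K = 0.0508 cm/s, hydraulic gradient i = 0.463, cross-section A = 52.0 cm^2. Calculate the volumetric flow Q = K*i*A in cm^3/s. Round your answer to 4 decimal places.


Step 1: Apply Darcy's law: Q = K * i * A
Step 2: Q = 0.0508 * 0.463 * 52.0
Step 3: Q = 1.2231 cm^3/s

1.2231


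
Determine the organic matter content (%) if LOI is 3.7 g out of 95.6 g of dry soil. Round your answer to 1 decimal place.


Step 1: OM% = 100 * LOI / sample mass
Step 2: OM = 100 * 3.7 / 95.6
Step 3: OM = 3.9%

3.9


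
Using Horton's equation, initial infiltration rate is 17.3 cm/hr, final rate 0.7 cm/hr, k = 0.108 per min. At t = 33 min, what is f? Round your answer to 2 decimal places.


Step 1: f = fc + (f0 - fc) * exp(-k * t)
Step 2: exp(-0.108 * 33) = 0.028325
Step 3: f = 0.7 + (17.3 - 0.7) * 0.028325
Step 4: f = 0.7 + 16.6 * 0.028325
Step 5: f = 1.17 cm/hr

1.17


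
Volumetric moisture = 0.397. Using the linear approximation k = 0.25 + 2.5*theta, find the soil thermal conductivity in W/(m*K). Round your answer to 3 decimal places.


Step 1: k = 0.25 + 2.5 * theta
Step 2: k = 0.25 + 2.5 * 0.397
Step 3: k = 0.25 + 0.993
Step 4: k = 1.243 W/(m*K)

1.243


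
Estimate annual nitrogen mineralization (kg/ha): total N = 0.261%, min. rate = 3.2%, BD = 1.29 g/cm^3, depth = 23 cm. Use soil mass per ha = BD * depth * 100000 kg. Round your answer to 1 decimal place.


Step 1: Soil mass per ha = BD * depth * 100000 = 1.29 * 23 * 100000 = 2967000 kg
Step 2: Total N pool = soil mass * N%/100 = 2967000 * 0.261/100 = 7743.87 kg/ha
Step 3: N mineralized = N pool * rate%/100 = 7743.87 * 3.2/100 = 247.8 kg/ha/yr

247.8


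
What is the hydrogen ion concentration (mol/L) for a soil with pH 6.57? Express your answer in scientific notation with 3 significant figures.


Step 1: [H+] = 10^(-pH)
Step 2: [H+] = 10^(-6.57)
Step 3: [H+] = 2.69e-07 mol/L

2.69e-07


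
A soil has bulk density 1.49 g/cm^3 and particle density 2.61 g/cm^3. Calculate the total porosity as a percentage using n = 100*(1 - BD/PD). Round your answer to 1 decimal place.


Step 1: Formula: n = 100 * (1 - BD / PD)
Step 2: n = 100 * (1 - 1.49 / 2.61)
Step 3: n = 100 * (1 - 0.57088)
Step 4: n = 42.9%

42.9


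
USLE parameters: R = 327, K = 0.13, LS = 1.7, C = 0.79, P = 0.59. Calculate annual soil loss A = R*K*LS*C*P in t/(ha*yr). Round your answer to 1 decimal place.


Step 1: A = R * K * LS * C * P
Step 2: R * K = 327 * 0.13 = 42.51
Step 3: (R*K) * LS = 42.51 * 1.7 = 72.267
Step 4: * C * P = 72.267 * 0.79 * 0.59 = 33.7
Step 5: A = 33.7 t/(ha*yr)

33.7


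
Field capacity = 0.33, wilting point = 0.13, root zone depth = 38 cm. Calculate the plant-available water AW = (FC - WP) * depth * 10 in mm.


Step 1: Available water = (FC - WP) * depth * 10
Step 2: AW = (0.33 - 0.13) * 38 * 10
Step 3: AW = 0.2 * 38 * 10
Step 4: AW = 76.0 mm

76.0


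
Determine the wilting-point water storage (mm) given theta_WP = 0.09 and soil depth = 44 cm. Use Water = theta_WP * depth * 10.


Step 1: Water (mm) = theta_WP * depth * 10
Step 2: Water = 0.09 * 44 * 10
Step 3: Water = 39.6 mm

39.6


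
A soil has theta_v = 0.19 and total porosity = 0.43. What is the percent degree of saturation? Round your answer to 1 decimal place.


Step 1: S = 100 * theta_v / n
Step 2: S = 100 * 0.19 / 0.43
Step 3: S = 44.2%

44.2


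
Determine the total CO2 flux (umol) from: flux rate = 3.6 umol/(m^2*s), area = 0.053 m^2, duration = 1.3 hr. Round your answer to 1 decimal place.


Step 1: Convert time to seconds: 1.3 hr * 3600 = 4680.0 s
Step 2: Total = flux * area * time_s
Step 3: Total = 3.6 * 0.053 * 4680.0
Step 4: Total = 892.9 umol

892.9


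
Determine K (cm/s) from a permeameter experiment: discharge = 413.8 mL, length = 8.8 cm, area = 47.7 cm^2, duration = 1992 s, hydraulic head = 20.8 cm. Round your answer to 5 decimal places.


Step 1: K = Q * L / (A * t * h)
Step 2: Numerator = 413.8 * 8.8 = 3641.44
Step 3: Denominator = 47.7 * 1992 * 20.8 = 1976382.72
Step 4: K = 3641.44 / 1976382.72 = 0.00184 cm/s

0.00184


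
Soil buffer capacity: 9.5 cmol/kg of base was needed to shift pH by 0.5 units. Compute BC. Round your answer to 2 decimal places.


Step 1: BC = change in base / change in pH
Step 2: BC = 9.5 / 0.5
Step 3: BC = 19.0 cmol/(kg*pH unit)

19.0


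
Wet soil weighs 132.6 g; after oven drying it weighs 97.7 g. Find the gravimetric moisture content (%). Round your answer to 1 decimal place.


Step 1: Water mass = wet - dry = 132.6 - 97.7 = 34.9 g
Step 2: w = 100 * water mass / dry mass
Step 3: w = 100 * 34.9 / 97.7 = 35.7%

35.7


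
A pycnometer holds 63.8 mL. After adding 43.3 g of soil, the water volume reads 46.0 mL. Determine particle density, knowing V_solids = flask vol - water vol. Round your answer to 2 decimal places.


Step 1: Volume of solids = flask volume - water volume with soil
Step 2: V_solids = 63.8 - 46.0 = 17.8 mL
Step 3: Particle density = mass / V_solids = 43.3 / 17.8 = 2.43 g/cm^3

2.43


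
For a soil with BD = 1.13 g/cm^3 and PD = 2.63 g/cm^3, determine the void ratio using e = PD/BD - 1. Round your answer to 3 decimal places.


Step 1: e = PD / BD - 1
Step 2: e = 2.63 / 1.13 - 1
Step 3: e = 2.32743 - 1
Step 4: e = 1.327

1.327


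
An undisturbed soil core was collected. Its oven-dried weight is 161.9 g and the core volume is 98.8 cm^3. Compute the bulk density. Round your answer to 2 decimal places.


Step 1: Identify the formula: BD = dry mass / volume
Step 2: Substitute values: BD = 161.9 / 98.8
Step 3: BD = 1.64 g/cm^3

1.64


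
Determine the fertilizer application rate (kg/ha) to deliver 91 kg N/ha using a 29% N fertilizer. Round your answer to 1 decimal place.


Step 1: Fertilizer rate = target N / (N content / 100)
Step 2: Rate = 91 / (29 / 100)
Step 3: Rate = 91 / 0.29
Step 4: Rate = 313.8 kg/ha

313.8


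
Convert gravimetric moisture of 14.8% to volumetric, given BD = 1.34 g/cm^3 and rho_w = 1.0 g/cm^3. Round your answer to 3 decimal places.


Step 1: theta = (w / 100) * BD / rho_w
Step 2: theta = (14.8 / 100) * 1.34 / 1.0
Step 3: theta = 0.148 * 1.34
Step 4: theta = 0.198

0.198


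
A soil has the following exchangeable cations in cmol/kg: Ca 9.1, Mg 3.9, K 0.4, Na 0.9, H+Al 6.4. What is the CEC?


Step 1: CEC = Ca + Mg + K + Na + (H+Al)
Step 2: CEC = 9.1 + 3.9 + 0.4 + 0.9 + 6.4
Step 3: CEC = 20.7 cmol/kg

20.7


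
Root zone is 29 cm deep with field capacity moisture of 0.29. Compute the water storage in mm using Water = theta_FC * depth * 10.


Step 1: Water (mm) = theta_FC * depth (cm) * 10
Step 2: Water = 0.29 * 29 * 10
Step 3: Water = 84.1 mm

84.1


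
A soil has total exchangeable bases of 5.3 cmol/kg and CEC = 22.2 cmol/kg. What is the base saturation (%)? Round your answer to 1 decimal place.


Step 1: BS = 100 * (sum of bases) / CEC
Step 2: BS = 100 * 5.3 / 22.2
Step 3: BS = 23.9%

23.9


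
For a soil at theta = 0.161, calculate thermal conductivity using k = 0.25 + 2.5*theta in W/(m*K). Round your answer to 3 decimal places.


Step 1: k = 0.25 + 2.5 * theta
Step 2: k = 0.25 + 2.5 * 0.161
Step 3: k = 0.25 + 0.403
Step 4: k = 0.653 W/(m*K)

0.653


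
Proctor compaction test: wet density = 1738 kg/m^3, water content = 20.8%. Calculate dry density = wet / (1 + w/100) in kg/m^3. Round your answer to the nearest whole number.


Step 1: Dry density = wet density / (1 + w/100)
Step 2: Dry density = 1738 / (1 + 20.8/100)
Step 3: Dry density = 1738 / 1.208
Step 4: Dry density = 1439 kg/m^3

1439


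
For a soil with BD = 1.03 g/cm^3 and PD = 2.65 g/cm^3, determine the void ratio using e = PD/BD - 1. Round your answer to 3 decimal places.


Step 1: e = PD / BD - 1
Step 2: e = 2.65 / 1.03 - 1
Step 3: e = 2.57282 - 1
Step 4: e = 1.573

1.573


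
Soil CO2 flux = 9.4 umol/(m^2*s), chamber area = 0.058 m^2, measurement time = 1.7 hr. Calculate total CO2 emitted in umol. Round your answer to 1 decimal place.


Step 1: Convert time to seconds: 1.7 hr * 3600 = 6120.0 s
Step 2: Total = flux * area * time_s
Step 3: Total = 9.4 * 0.058 * 6120.0
Step 4: Total = 3336.6 umol

3336.6


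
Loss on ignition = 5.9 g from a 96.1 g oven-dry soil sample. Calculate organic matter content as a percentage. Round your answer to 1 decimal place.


Step 1: OM% = 100 * LOI / sample mass
Step 2: OM = 100 * 5.9 / 96.1
Step 3: OM = 6.1%

6.1


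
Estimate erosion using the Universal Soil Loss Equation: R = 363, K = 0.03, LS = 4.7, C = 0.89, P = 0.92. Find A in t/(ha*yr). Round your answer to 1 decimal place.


Step 1: A = R * K * LS * C * P
Step 2: R * K = 363 * 0.03 = 10.89
Step 3: (R*K) * LS = 10.89 * 4.7 = 51.183
Step 4: * C * P = 51.183 * 0.89 * 0.92 = 41.9
Step 5: A = 41.9 t/(ha*yr)

41.9


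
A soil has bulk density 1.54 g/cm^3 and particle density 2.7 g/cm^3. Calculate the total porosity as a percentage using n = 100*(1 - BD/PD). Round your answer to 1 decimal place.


Step 1: Formula: n = 100 * (1 - BD / PD)
Step 2: n = 100 * (1 - 1.54 / 2.7)
Step 3: n = 100 * (1 - 0.57037)
Step 4: n = 43.0%

43.0


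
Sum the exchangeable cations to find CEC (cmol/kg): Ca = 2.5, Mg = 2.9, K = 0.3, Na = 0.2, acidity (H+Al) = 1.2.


Step 1: CEC = Ca + Mg + K + Na + (H+Al)
Step 2: CEC = 2.5 + 2.9 + 0.3 + 0.2 + 1.2
Step 3: CEC = 7.1 cmol/kg

7.1


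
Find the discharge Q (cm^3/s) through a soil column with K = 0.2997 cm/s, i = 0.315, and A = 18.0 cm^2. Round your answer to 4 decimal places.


Step 1: Apply Darcy's law: Q = K * i * A
Step 2: Q = 0.2997 * 0.315 * 18.0
Step 3: Q = 1.6993 cm^3/s

1.6993


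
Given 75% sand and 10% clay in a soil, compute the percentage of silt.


Step 1: sand + silt + clay = 100%
Step 2: silt = 100 - sand - clay
Step 3: silt = 100 - 75 - 10
Step 4: silt = 15%

15


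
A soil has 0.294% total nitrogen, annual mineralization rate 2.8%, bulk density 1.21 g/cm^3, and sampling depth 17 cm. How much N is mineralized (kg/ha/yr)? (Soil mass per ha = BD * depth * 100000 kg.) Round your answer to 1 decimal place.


Step 1: Soil mass per ha = BD * depth * 100000 = 1.21 * 17 * 100000 = 2057000 kg
Step 2: Total N pool = soil mass * N%/100 = 2057000 * 0.294/100 = 6047.58 kg/ha
Step 3: N mineralized = N pool * rate%/100 = 6047.58 * 2.8/100 = 169.3 kg/ha/yr

169.3


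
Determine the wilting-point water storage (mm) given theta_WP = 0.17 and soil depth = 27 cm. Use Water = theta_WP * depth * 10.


Step 1: Water (mm) = theta_WP * depth * 10
Step 2: Water = 0.17 * 27 * 10
Step 3: Water = 45.9 mm

45.9


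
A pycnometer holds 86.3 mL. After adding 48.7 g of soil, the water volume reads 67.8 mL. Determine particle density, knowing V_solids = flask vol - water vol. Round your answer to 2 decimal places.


Step 1: Volume of solids = flask volume - water volume with soil
Step 2: V_solids = 86.3 - 67.8 = 18.5 mL
Step 3: Particle density = mass / V_solids = 48.7 / 18.5 = 2.63 g/cm^3

2.63


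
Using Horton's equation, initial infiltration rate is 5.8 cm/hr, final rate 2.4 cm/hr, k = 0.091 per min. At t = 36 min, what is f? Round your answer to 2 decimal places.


Step 1: f = fc + (f0 - fc) * exp(-k * t)
Step 2: exp(-0.091 * 36) = 0.037779
Step 3: f = 2.4 + (5.8 - 2.4) * 0.037779
Step 4: f = 2.4 + 3.4 * 0.037779
Step 5: f = 2.53 cm/hr

2.53


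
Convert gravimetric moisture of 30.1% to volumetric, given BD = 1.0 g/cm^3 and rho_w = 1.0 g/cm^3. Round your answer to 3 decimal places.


Step 1: theta = (w / 100) * BD / rho_w
Step 2: theta = (30.1 / 100) * 1.0 / 1.0
Step 3: theta = 0.301 * 1.0
Step 4: theta = 0.301

0.301


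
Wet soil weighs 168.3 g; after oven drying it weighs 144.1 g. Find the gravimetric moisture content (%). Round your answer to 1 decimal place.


Step 1: Water mass = wet - dry = 168.3 - 144.1 = 24.2 g
Step 2: w = 100 * water mass / dry mass
Step 3: w = 100 * 24.2 / 144.1 = 16.8%

16.8


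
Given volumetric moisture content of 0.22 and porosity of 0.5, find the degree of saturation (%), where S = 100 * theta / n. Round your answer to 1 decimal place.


Step 1: S = 100 * theta_v / n
Step 2: S = 100 * 0.22 / 0.5
Step 3: S = 44.0%

44.0


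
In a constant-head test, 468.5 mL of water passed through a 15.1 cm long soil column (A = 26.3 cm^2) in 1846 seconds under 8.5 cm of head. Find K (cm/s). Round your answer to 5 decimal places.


Step 1: K = Q * L / (A * t * h)
Step 2: Numerator = 468.5 * 15.1 = 7074.35
Step 3: Denominator = 26.3 * 1846 * 8.5 = 412673.3
Step 4: K = 7074.35 / 412673.3 = 0.01714 cm/s

0.01714


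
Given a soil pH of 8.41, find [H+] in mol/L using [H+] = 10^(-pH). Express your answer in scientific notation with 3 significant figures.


Step 1: [H+] = 10^(-pH)
Step 2: [H+] = 10^(-8.41)
Step 3: [H+] = 3.89e-09 mol/L

3.89e-09


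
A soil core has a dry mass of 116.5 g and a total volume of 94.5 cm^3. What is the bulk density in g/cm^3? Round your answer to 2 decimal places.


Step 1: Identify the formula: BD = dry mass / volume
Step 2: Substitute values: BD = 116.5 / 94.5
Step 3: BD = 1.23 g/cm^3

1.23


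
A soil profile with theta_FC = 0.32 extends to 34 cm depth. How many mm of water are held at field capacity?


Step 1: Water (mm) = theta_FC * depth (cm) * 10
Step 2: Water = 0.32 * 34 * 10
Step 3: Water = 108.8 mm

108.8


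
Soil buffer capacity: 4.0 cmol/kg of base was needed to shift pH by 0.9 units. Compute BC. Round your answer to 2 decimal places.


Step 1: BC = change in base / change in pH
Step 2: BC = 4.0 / 0.9
Step 3: BC = 4.44 cmol/(kg*pH unit)

4.44


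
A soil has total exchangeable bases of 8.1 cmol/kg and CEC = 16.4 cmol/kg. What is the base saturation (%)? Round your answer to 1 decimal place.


Step 1: BS = 100 * (sum of bases) / CEC
Step 2: BS = 100 * 8.1 / 16.4
Step 3: BS = 49.4%

49.4


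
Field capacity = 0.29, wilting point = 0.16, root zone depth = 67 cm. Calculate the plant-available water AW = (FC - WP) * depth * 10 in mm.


Step 1: Available water = (FC - WP) * depth * 10
Step 2: AW = (0.29 - 0.16) * 67 * 10
Step 3: AW = 0.13 * 67 * 10
Step 4: AW = 87.1 mm

87.1


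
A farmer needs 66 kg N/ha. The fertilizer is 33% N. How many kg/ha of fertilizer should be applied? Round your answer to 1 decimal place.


Step 1: Fertilizer rate = target N / (N content / 100)
Step 2: Rate = 66 / (33 / 100)
Step 3: Rate = 66 / 0.33
Step 4: Rate = 200.0 kg/ha

200.0


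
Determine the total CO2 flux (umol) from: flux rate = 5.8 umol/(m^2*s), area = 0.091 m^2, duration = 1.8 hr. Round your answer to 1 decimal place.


Step 1: Convert time to seconds: 1.8 hr * 3600 = 6480.0 s
Step 2: Total = flux * area * time_s
Step 3: Total = 5.8 * 0.091 * 6480.0
Step 4: Total = 3420.1 umol

3420.1


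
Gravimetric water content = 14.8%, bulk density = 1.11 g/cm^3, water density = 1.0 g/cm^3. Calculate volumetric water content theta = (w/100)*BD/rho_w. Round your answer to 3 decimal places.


Step 1: theta = (w / 100) * BD / rho_w
Step 2: theta = (14.8 / 100) * 1.11 / 1.0
Step 3: theta = 0.148 * 1.11
Step 4: theta = 0.164

0.164


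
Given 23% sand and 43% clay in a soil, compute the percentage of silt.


Step 1: sand + silt + clay = 100%
Step 2: silt = 100 - sand - clay
Step 3: silt = 100 - 23 - 43
Step 4: silt = 34%

34


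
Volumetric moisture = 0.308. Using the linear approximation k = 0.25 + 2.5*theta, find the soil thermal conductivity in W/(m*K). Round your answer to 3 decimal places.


Step 1: k = 0.25 + 2.5 * theta
Step 2: k = 0.25 + 2.5 * 0.308
Step 3: k = 0.25 + 0.77
Step 4: k = 1.02 W/(m*K)

1.02


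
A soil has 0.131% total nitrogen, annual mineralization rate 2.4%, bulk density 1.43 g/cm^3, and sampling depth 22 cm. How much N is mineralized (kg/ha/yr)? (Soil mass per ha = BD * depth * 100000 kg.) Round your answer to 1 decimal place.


Step 1: Soil mass per ha = BD * depth * 100000 = 1.43 * 22 * 100000 = 3146000 kg
Step 2: Total N pool = soil mass * N%/100 = 3146000 * 0.131/100 = 4121.26 kg/ha
Step 3: N mineralized = N pool * rate%/100 = 4121.26 * 2.4/100 = 98.9 kg/ha/yr

98.9


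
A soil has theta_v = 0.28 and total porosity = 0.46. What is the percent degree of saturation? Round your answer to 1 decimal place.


Step 1: S = 100 * theta_v / n
Step 2: S = 100 * 0.28 / 0.46
Step 3: S = 60.9%

60.9


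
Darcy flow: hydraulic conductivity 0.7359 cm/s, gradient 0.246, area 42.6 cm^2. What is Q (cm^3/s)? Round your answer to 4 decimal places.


Step 1: Apply Darcy's law: Q = K * i * A
Step 2: Q = 0.7359 * 0.246 * 42.6
Step 3: Q = 7.7119 cm^3/s

7.7119


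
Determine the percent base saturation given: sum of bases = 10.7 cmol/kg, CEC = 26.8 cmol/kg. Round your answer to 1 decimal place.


Step 1: BS = 100 * (sum of bases) / CEC
Step 2: BS = 100 * 10.7 / 26.8
Step 3: BS = 39.9%

39.9


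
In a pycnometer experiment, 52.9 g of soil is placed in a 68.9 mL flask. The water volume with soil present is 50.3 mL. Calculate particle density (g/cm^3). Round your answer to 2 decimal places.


Step 1: Volume of solids = flask volume - water volume with soil
Step 2: V_solids = 68.9 - 50.3 = 18.6 mL
Step 3: Particle density = mass / V_solids = 52.9 / 18.6 = 2.84 g/cm^3

2.84


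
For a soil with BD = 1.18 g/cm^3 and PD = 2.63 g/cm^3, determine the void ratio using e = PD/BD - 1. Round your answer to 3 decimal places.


Step 1: e = PD / BD - 1
Step 2: e = 2.63 / 1.18 - 1
Step 3: e = 2.22881 - 1
Step 4: e = 1.229

1.229


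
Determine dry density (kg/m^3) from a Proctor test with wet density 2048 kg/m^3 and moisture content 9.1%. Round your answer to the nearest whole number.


Step 1: Dry density = wet density / (1 + w/100)
Step 2: Dry density = 2048 / (1 + 9.1/100)
Step 3: Dry density = 2048 / 1.091
Step 4: Dry density = 1877 kg/m^3

1877


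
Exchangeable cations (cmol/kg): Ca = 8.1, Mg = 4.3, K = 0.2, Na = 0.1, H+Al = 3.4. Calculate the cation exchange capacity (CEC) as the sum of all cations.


Step 1: CEC = Ca + Mg + K + Na + (H+Al)
Step 2: CEC = 8.1 + 4.3 + 0.2 + 0.1 + 3.4
Step 3: CEC = 16.1 cmol/kg

16.1


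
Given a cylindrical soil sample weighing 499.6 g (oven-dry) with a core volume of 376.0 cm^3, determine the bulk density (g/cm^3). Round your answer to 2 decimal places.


Step 1: Identify the formula: BD = dry mass / volume
Step 2: Substitute values: BD = 499.6 / 376.0
Step 3: BD = 1.33 g/cm^3

1.33


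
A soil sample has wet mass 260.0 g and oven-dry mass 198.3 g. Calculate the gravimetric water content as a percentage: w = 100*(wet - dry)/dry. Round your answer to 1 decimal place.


Step 1: Water mass = wet - dry = 260.0 - 198.3 = 61.7 g
Step 2: w = 100 * water mass / dry mass
Step 3: w = 100 * 61.7 / 198.3 = 31.1%

31.1


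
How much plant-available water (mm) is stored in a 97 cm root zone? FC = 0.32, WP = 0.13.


Step 1: Available water = (FC - WP) * depth * 10
Step 2: AW = (0.32 - 0.13) * 97 * 10
Step 3: AW = 0.19 * 97 * 10
Step 4: AW = 184.3 mm

184.3


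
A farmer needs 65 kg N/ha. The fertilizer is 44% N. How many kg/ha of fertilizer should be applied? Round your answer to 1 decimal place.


Step 1: Fertilizer rate = target N / (N content / 100)
Step 2: Rate = 65 / (44 / 100)
Step 3: Rate = 65 / 0.44
Step 4: Rate = 147.7 kg/ha

147.7


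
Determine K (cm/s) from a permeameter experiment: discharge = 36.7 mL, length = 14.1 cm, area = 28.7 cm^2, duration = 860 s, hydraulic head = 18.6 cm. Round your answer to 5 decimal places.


Step 1: K = Q * L / (A * t * h)
Step 2: Numerator = 36.7 * 14.1 = 517.47
Step 3: Denominator = 28.7 * 860 * 18.6 = 459085.2
Step 4: K = 517.47 / 459085.2 = 0.00113 cm/s

0.00113


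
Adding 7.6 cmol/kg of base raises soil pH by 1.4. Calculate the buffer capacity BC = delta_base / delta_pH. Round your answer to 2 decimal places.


Step 1: BC = change in base / change in pH
Step 2: BC = 7.6 / 1.4
Step 3: BC = 5.43 cmol/(kg*pH unit)

5.43


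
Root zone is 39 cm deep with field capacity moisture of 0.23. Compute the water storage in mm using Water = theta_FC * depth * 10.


Step 1: Water (mm) = theta_FC * depth (cm) * 10
Step 2: Water = 0.23 * 39 * 10
Step 3: Water = 89.7 mm

89.7


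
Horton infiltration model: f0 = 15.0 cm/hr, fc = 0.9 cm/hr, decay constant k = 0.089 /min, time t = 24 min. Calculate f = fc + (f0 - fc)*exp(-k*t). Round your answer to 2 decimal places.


Step 1: f = fc + (f0 - fc) * exp(-k * t)
Step 2: exp(-0.089 * 24) = 0.118126
Step 3: f = 0.9 + (15.0 - 0.9) * 0.118126
Step 4: f = 0.9 + 14.1 * 0.118126
Step 5: f = 2.57 cm/hr

2.57


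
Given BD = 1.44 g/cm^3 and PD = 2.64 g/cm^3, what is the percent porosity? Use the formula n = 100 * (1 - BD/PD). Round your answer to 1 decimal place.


Step 1: Formula: n = 100 * (1 - BD / PD)
Step 2: n = 100 * (1 - 1.44 / 2.64)
Step 3: n = 100 * (1 - 0.54545)
Step 4: n = 45.5%

45.5


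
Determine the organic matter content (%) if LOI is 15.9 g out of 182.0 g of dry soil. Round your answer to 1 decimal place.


Step 1: OM% = 100 * LOI / sample mass
Step 2: OM = 100 * 15.9 / 182.0
Step 3: OM = 8.7%

8.7


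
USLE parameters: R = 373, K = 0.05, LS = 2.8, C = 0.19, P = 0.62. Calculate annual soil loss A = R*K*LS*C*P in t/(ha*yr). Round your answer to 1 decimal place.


Step 1: A = R * K * LS * C * P
Step 2: R * K = 373 * 0.05 = 18.65
Step 3: (R*K) * LS = 18.65 * 2.8 = 52.22
Step 4: * C * P = 52.22 * 0.19 * 0.62 = 6.2
Step 5: A = 6.2 t/(ha*yr)

6.2


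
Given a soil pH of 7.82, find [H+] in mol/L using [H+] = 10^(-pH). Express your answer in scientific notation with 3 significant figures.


Step 1: [H+] = 10^(-pH)
Step 2: [H+] = 10^(-7.82)
Step 3: [H+] = 1.51e-08 mol/L

1.51e-08


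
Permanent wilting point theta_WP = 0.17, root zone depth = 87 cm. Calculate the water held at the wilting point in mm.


Step 1: Water (mm) = theta_WP * depth * 10
Step 2: Water = 0.17 * 87 * 10
Step 3: Water = 147.9 mm

147.9


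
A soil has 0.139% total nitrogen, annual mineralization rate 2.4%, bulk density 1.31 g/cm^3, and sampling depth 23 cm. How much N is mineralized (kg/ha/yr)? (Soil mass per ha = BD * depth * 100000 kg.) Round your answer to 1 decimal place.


Step 1: Soil mass per ha = BD * depth * 100000 = 1.31 * 23 * 100000 = 3013000 kg
Step 2: Total N pool = soil mass * N%/100 = 3013000 * 0.139/100 = 4188.07 kg/ha
Step 3: N mineralized = N pool * rate%/100 = 4188.07 * 2.4/100 = 100.5 kg/ha/yr

100.5


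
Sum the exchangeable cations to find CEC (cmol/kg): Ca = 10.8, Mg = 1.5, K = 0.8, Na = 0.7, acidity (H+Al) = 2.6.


Step 1: CEC = Ca + Mg + K + Na + (H+Al)
Step 2: CEC = 10.8 + 1.5 + 0.8 + 0.7 + 2.6
Step 3: CEC = 16.4 cmol/kg

16.4


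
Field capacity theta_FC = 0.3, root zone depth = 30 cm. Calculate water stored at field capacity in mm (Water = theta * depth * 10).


Step 1: Water (mm) = theta_FC * depth (cm) * 10
Step 2: Water = 0.3 * 30 * 10
Step 3: Water = 90.0 mm

90.0


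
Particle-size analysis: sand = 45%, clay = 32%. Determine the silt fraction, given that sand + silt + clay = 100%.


Step 1: sand + silt + clay = 100%
Step 2: silt = 100 - sand - clay
Step 3: silt = 100 - 45 - 32
Step 4: silt = 23%

23


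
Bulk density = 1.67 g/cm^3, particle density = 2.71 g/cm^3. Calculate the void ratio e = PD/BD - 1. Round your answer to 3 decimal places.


Step 1: e = PD / BD - 1
Step 2: e = 2.71 / 1.67 - 1
Step 3: e = 1.62275 - 1
Step 4: e = 0.623

0.623


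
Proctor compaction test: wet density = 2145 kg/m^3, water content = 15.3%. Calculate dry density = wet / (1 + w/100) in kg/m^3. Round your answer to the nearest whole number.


Step 1: Dry density = wet density / (1 + w/100)
Step 2: Dry density = 2145 / (1 + 15.3/100)
Step 3: Dry density = 2145 / 1.153
Step 4: Dry density = 1860 kg/m^3

1860


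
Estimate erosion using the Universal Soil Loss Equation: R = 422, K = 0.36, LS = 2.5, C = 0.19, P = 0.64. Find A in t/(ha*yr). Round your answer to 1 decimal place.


Step 1: A = R * K * LS * C * P
Step 2: R * K = 422 * 0.36 = 151.92
Step 3: (R*K) * LS = 151.92 * 2.5 = 379.8
Step 4: * C * P = 379.8 * 0.19 * 0.64 = 46.2
Step 5: A = 46.2 t/(ha*yr)

46.2


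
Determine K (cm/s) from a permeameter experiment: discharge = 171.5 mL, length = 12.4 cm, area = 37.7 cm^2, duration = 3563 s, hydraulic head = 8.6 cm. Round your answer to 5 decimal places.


Step 1: K = Q * L / (A * t * h)
Step 2: Numerator = 171.5 * 12.4 = 2126.6
Step 3: Denominator = 37.7 * 3563 * 8.6 = 1155195.86
Step 4: K = 2126.6 / 1155195.86 = 0.00184 cm/s

0.00184


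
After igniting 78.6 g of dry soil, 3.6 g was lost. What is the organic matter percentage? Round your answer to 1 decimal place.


Step 1: OM% = 100 * LOI / sample mass
Step 2: OM = 100 * 3.6 / 78.6
Step 3: OM = 4.6%

4.6


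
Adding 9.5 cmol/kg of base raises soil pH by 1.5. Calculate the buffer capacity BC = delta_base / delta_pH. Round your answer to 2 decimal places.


Step 1: BC = change in base / change in pH
Step 2: BC = 9.5 / 1.5
Step 3: BC = 6.33 cmol/(kg*pH unit)

6.33


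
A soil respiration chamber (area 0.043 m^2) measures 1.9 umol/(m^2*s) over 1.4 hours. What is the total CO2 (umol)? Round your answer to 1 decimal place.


Step 1: Convert time to seconds: 1.4 hr * 3600 = 5040.0 s
Step 2: Total = flux * area * time_s
Step 3: Total = 1.9 * 0.043 * 5040.0
Step 4: Total = 411.8 umol

411.8


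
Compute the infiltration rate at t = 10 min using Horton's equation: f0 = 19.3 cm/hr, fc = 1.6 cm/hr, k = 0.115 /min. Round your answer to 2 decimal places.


Step 1: f = fc + (f0 - fc) * exp(-k * t)
Step 2: exp(-0.115 * 10) = 0.316637
Step 3: f = 1.6 + (19.3 - 1.6) * 0.316637
Step 4: f = 1.6 + 17.7 * 0.316637
Step 5: f = 7.2 cm/hr

7.2


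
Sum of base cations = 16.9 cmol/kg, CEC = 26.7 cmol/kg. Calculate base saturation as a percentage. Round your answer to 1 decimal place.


Step 1: BS = 100 * (sum of bases) / CEC
Step 2: BS = 100 * 16.9 / 26.7
Step 3: BS = 63.3%

63.3


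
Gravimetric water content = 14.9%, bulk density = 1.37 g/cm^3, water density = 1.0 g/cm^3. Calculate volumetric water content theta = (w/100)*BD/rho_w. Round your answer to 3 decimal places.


Step 1: theta = (w / 100) * BD / rho_w
Step 2: theta = (14.9 / 100) * 1.37 / 1.0
Step 3: theta = 0.149 * 1.37
Step 4: theta = 0.204

0.204


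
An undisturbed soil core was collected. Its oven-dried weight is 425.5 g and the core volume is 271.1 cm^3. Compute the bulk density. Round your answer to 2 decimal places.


Step 1: Identify the formula: BD = dry mass / volume
Step 2: Substitute values: BD = 425.5 / 271.1
Step 3: BD = 1.57 g/cm^3

1.57


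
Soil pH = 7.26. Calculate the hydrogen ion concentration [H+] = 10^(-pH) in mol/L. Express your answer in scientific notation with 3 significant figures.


Step 1: [H+] = 10^(-pH)
Step 2: [H+] = 10^(-7.26)
Step 3: [H+] = 5.50e-08 mol/L

5.50e-08


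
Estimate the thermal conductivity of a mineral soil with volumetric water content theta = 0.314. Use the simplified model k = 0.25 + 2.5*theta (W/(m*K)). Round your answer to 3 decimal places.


Step 1: k = 0.25 + 2.5 * theta
Step 2: k = 0.25 + 2.5 * 0.314
Step 3: k = 0.25 + 0.785
Step 4: k = 1.035 W/(m*K)

1.035


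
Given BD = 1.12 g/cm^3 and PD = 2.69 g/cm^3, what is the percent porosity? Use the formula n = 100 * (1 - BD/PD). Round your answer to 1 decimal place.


Step 1: Formula: n = 100 * (1 - BD / PD)
Step 2: n = 100 * (1 - 1.12 / 2.69)
Step 3: n = 100 * (1 - 0.41636)
Step 4: n = 58.4%

58.4


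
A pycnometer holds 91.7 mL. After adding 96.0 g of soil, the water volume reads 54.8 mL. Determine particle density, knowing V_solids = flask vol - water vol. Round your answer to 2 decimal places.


Step 1: Volume of solids = flask volume - water volume with soil
Step 2: V_solids = 91.7 - 54.8 = 36.9 mL
Step 3: Particle density = mass / V_solids = 96.0 / 36.9 = 2.6 g/cm^3

2.6


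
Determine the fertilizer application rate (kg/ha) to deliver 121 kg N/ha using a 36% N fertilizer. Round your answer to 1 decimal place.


Step 1: Fertilizer rate = target N / (N content / 100)
Step 2: Rate = 121 / (36 / 100)
Step 3: Rate = 121 / 0.36
Step 4: Rate = 336.1 kg/ha

336.1


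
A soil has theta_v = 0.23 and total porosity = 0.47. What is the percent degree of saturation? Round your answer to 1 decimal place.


Step 1: S = 100 * theta_v / n
Step 2: S = 100 * 0.23 / 0.47
Step 3: S = 48.9%

48.9


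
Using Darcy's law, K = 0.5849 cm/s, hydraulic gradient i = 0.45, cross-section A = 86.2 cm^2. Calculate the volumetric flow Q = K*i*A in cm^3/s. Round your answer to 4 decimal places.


Step 1: Apply Darcy's law: Q = K * i * A
Step 2: Q = 0.5849 * 0.45 * 86.2
Step 3: Q = 22.6883 cm^3/s

22.6883


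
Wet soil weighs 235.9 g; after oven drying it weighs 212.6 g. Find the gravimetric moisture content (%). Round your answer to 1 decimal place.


Step 1: Water mass = wet - dry = 235.9 - 212.6 = 23.3 g
Step 2: w = 100 * water mass / dry mass
Step 3: w = 100 * 23.3 / 212.6 = 11.0%

11.0


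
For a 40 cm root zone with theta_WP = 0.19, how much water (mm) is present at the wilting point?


Step 1: Water (mm) = theta_WP * depth * 10
Step 2: Water = 0.19 * 40 * 10
Step 3: Water = 76.0 mm

76.0


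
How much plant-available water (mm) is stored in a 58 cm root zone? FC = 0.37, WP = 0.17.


Step 1: Available water = (FC - WP) * depth * 10
Step 2: AW = (0.37 - 0.17) * 58 * 10
Step 3: AW = 0.2 * 58 * 10
Step 4: AW = 116.0 mm

116.0


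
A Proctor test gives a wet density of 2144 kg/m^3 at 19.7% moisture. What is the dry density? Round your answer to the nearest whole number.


Step 1: Dry density = wet density / (1 + w/100)
Step 2: Dry density = 2144 / (1 + 19.7/100)
Step 3: Dry density = 2144 / 1.197
Step 4: Dry density = 1791 kg/m^3

1791


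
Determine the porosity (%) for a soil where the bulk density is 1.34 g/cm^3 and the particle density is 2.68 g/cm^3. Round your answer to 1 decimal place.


Step 1: Formula: n = 100 * (1 - BD / PD)
Step 2: n = 100 * (1 - 1.34 / 2.68)
Step 3: n = 100 * (1 - 0.5)
Step 4: n = 50.0%

50.0


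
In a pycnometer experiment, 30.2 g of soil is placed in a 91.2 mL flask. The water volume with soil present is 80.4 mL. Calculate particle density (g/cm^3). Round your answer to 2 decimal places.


Step 1: Volume of solids = flask volume - water volume with soil
Step 2: V_solids = 91.2 - 80.4 = 10.8 mL
Step 3: Particle density = mass / V_solids = 30.2 / 10.8 = 2.8 g/cm^3

2.8


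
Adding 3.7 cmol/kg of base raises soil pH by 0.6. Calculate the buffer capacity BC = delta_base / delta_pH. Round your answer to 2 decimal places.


Step 1: BC = change in base / change in pH
Step 2: BC = 3.7 / 0.6
Step 3: BC = 6.17 cmol/(kg*pH unit)

6.17


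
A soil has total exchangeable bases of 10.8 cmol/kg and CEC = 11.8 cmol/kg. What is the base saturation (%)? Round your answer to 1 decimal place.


Step 1: BS = 100 * (sum of bases) / CEC
Step 2: BS = 100 * 10.8 / 11.8
Step 3: BS = 91.5%

91.5


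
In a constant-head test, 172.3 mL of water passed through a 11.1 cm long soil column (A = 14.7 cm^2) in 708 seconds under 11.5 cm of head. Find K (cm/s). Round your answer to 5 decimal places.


Step 1: K = Q * L / (A * t * h)
Step 2: Numerator = 172.3 * 11.1 = 1912.53
Step 3: Denominator = 14.7 * 708 * 11.5 = 119687.4
Step 4: K = 1912.53 / 119687.4 = 0.01598 cm/s

0.01598


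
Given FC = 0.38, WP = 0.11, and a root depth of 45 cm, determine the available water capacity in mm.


Step 1: Available water = (FC - WP) * depth * 10
Step 2: AW = (0.38 - 0.11) * 45 * 10
Step 3: AW = 0.27 * 45 * 10
Step 4: AW = 121.5 mm

121.5


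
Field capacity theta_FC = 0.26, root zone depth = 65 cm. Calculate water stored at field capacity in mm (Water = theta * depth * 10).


Step 1: Water (mm) = theta_FC * depth (cm) * 10
Step 2: Water = 0.26 * 65 * 10
Step 3: Water = 169.0 mm

169.0


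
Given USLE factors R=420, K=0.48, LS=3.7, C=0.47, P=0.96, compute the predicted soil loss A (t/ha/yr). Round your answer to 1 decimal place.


Step 1: A = R * K * LS * C * P
Step 2: R * K = 420 * 0.48 = 201.6
Step 3: (R*K) * LS = 201.6 * 3.7 = 745.92
Step 4: * C * P = 745.92 * 0.47 * 0.96 = 336.6
Step 5: A = 336.6 t/(ha*yr)

336.6


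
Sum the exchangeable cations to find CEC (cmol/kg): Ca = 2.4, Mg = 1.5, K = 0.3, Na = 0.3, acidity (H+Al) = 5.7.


Step 1: CEC = Ca + Mg + K + Na + (H+Al)
Step 2: CEC = 2.4 + 1.5 + 0.3 + 0.3 + 5.7
Step 3: CEC = 10.2 cmol/kg

10.2


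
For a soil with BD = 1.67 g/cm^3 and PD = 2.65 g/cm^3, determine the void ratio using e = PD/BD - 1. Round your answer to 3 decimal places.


Step 1: e = PD / BD - 1
Step 2: e = 2.65 / 1.67 - 1
Step 3: e = 1.58683 - 1
Step 4: e = 0.587

0.587


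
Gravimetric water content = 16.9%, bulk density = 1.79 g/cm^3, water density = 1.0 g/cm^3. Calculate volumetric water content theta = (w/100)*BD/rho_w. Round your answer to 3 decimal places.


Step 1: theta = (w / 100) * BD / rho_w
Step 2: theta = (16.9 / 100) * 1.79 / 1.0
Step 3: theta = 0.169 * 1.79
Step 4: theta = 0.303

0.303


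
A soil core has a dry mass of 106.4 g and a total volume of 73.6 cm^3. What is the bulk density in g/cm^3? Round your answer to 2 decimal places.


Step 1: Identify the formula: BD = dry mass / volume
Step 2: Substitute values: BD = 106.4 / 73.6
Step 3: BD = 1.45 g/cm^3

1.45


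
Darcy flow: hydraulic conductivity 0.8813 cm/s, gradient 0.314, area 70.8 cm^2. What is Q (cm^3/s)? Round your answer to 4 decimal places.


Step 1: Apply Darcy's law: Q = K * i * A
Step 2: Q = 0.8813 * 0.314 * 70.8
Step 3: Q = 19.5924 cm^3/s

19.5924


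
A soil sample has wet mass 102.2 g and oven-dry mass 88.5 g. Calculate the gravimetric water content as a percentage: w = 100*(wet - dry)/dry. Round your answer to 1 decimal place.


Step 1: Water mass = wet - dry = 102.2 - 88.5 = 13.7 g
Step 2: w = 100 * water mass / dry mass
Step 3: w = 100 * 13.7 / 88.5 = 15.5%

15.5
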